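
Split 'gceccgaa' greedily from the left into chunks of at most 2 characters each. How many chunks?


'gceccgaa' has 8 characters.
Chunking with max size 2:
  Chunk 1: 'gc' (positions 0-1)
  Chunk 2: 'ec' (positions 2-3)
  Chunk 3: 'cg' (positions 4-5)
  Chunk 4: 'aa' (positions 6-7)
Total chunks: ceil(8 / 2) = 4

4


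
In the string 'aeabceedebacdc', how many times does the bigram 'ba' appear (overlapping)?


Scanning 'aeabceedebacdc' for bigram 'ba':
  Position 0: 'ae' -> no
  Position 1: 'ea' -> no
  Position 2: 'ab' -> no
  Position 3: 'bc' -> no
  Position 4: 'ce' -> no
  Position 5: 'ee' -> no
  Position 6: 'ed' -> no
  Position 7: 'de' -> no
  Position 8: 'eb' -> no
  Position 9: 'ba' -> MATCH
  Position 10: 'ac' -> no
  Position 11: 'cd' -> no
  Position 12: 'dc' -> no
Total matches: 1

1


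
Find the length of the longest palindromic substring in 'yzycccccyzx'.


Scanning 'yzycccccyzx' for palindromic substrings.
Substring at positions 1-9: 'zycccccyz'.
Check: reverse('zycccccyz') = 'zycccccyz' -> palindrome confirmed.
Neighbouring characters ('y' / 'x') break symmetry, so it cannot extend further.
No longer palindromic substring exists; longest length = 9

9


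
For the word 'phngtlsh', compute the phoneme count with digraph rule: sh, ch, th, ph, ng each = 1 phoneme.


Parsing 'phngtlsh' greedily, digraphs first:
  'ph' -> digraph (1 consonant phoneme) (phonemes so far: 1)
  'ng' -> digraph (1 consonant phoneme) (phonemes so far: 2)
  't' -> consonant phoneme (phonemes so far: 3)
  'l' -> consonant phoneme (phonemes so far: 4)
  'sh' -> digraph (1 consonant phoneme) (phonemes so far: 5)
Total phonemes: 5

5


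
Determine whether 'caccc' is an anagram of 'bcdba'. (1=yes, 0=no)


Sort characters of 'caccc': 'acccc'
Sort characters of 'bcdba': 'abbcd'
Sorted forms differ -> they are NOT anagrams
Result: 0

0


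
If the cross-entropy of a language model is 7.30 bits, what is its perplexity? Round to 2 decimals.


Perplexity formula: PP = 2^H
H = 7.30
PP = 2^7.30
Decompose: 2^7.30 = 2^7 * 2^0.30
2^7 = 128, 2^0.30 ~ 1.2311444
PP ~ 128 * 1.2311444 = 157.5864832
Rounded to 2 decimals: 157.59

157.59


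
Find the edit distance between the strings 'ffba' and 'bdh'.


Building DP table for s1='ffba' (len 4) and s2='bdh' (len 3):
       b  d  h
    0  1  2  3
  f 1  1  2  3
  f 2  2  2  3
  b 3  2  3  3
  a 4  3  3  4
Edit distance = dp[4][3] = 4

4


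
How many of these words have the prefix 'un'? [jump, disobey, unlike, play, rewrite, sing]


Checking each word for prefix 'un':
  'jump' -> no (count: 0)
  'disobey' -> no (count: 0)
  'unlike' -> YES, starts with 'un' (count: 1)
  'play' -> no (count: 1)
  'rewrite' -> no (count: 1)
  'sing' -> no (count: 1)
Total with prefix 'un': 1

1


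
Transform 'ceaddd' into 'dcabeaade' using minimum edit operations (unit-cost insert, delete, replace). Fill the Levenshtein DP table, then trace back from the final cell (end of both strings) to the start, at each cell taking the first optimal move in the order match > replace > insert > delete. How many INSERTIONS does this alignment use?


Edit distance = 5. Backtracking from cell (6, 9) with preference match > replace > insert > delete,
then listing the resulting alignment 'ceaddd' -> 'dcabeaade' left to right:
  Step 1: insert 'd' [insertion #1]
  Step 2: keep 'c'
  Step 3: insert 'a' [insertion #2]
  Step 4: insert 'b' [insertion #3]
  Step 5: keep 'e'
  Step 6: keep 'a'
  Step 7: replace d->a
  Step 8: keep 'd'
  Step 9: replace d->e
Total insertions: 3

3


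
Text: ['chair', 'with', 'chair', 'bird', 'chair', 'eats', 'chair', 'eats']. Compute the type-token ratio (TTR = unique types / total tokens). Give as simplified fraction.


Tokens: 8
Unique types: ('bird', 'chair', 'eats', 'with') = 4
TTR = 4/8
Simplify: divide both by 4 -> 1/2
TTR = 1/2

1/2


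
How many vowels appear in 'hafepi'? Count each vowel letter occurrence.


Scanning each character of 'hafepi':
  Position 1: 'h' -> consonant (running count: 0)
  Position 2: 'a' -> vowel (running count: 1)
  Position 3: 'f' -> consonant (running count: 1)
  Position 4: 'e' -> vowel (running count: 2)
  Position 5: 'p' -> consonant (running count: 2)
  Position 6: 'i' -> vowel (running count: 3)
Total vowels: 3

3


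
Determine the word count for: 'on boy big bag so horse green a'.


Counting words by splitting on spaces:
  Word 1: 'on'
  Word 2: 'boy'
  Word 3: 'big'
  Word 4: 'bag'
  Word 5: 'so'
  Word 6: 'horse'
  Word 7: 'green'
  Word 8: 'a'
Total words: 8

8


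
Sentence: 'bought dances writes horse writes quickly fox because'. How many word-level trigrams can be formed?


Word trigrams from [8] words:
  Trigram 1: (bought dances writes)
  Trigram 2: (dances writes horse)
  Trigram 3: (writes horse writes)
  Trigram 4: (horse writes quickly)
  Trigram 5: (writes quickly fox)
  Trigram 6: (quickly fox because)
Total word trigrams: 8 - 2 = 6

6


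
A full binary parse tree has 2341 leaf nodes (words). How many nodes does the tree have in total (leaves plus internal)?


Leaf nodes (terminals): 2341
Internal nodes = n - 1 = 2341 - 1 = 2340
Total = leaves + internal = 2341 + 2340 = 4681

4681


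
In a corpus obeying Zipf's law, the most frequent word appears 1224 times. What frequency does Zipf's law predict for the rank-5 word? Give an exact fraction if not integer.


Zipf's law: freq(rank) = f1 / rank
f1 = 1224, rank = 5
freq = 1224 / 5
GCD(1224, 5) = 1
Simplified: 1224/5

1224/5


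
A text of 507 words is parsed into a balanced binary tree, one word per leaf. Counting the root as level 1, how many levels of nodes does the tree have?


In a balanced binary tree with n leaves the deepest leaf is ceil(log2(n)) edges below the root,
so counting node levels inclusive of root and leaves gives ceil(log2(n)) + 1 levels.
log2(507) = 8.9858
ceil(8.9858) = 9
levels = 9 + 1 = 10

10


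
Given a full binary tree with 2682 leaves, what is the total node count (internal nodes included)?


Leaf nodes (terminals): 2682
Internal nodes = n - 1 = 2682 - 1 = 2681
Total = leaves + internal = 2682 + 2681 = 5363

5363


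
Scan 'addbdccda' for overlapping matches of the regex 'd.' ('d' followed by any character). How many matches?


Pattern: d. means 'd' followed by any character.
Scanning 'addbdccda' position-by-position:
  Pos 0: window 'ad' -> no
  Pos 1: window 'dd' -> MATCH
  Pos 2: window 'db' -> MATCH
  Pos 3: window 'bd' -> no
  Pos 4: window 'dc' -> MATCH
  Pos 5: window 'cc' -> no
  Pos 6: window 'cd' -> no
  Pos 7: window 'da' -> MATCH
  Pos 8: window 'a' -> no
Total matches: 4

4


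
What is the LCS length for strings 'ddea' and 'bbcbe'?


DP table for LCS of 'ddea' and 'bbcbe':
       b  b  c  b  e
    0  0  0  0  0  0
  d 0  0  0  0  0  0
  d 0  0  0  0  0  0
  e 0  0  0  0  0  1
  a 0  0  0  0  0  1
LCS: 'e'
LCS length = 1

1


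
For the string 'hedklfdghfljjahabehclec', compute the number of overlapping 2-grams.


String 'hedklfdghfljjahabehclec' has length L = 23.
Number of overlapping n-grams = L - n + 1
Substituting: 23 - 2 + 1 = 22

22


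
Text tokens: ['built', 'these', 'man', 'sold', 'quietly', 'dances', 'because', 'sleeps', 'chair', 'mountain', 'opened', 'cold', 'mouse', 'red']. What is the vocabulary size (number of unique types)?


Listing all tokens and tracking unique types:
  Token 1: 'built' -> NEW (unique so far: 1)
  Token 2: 'these' -> NEW (unique so far: 2)
  Token 3: 'man' -> NEW (unique so far: 3)
  Token 4: 'sold' -> NEW (unique so far: 4)
  Token 5: 'quietly' -> NEW (unique so far: 5)
  Token 6: 'dances' -> NEW (unique so far: 6)
  Token 7: 'because' -> NEW (unique so far: 7)
  Token 8: 'sleeps' -> NEW (unique so far: 8)
  Token 9: 'chair' -> NEW (unique so far: 9)
  Token 10: 'mountain' -> NEW (unique so far: 10)
  Token 11: 'opened' -> NEW (unique so far: 11)
  Token 12: 'cold' -> NEW (unique so far: 12)
  Token 13: 'mouse' -> NEW (unique so far: 13)
  Token 14: 'red' -> NEW (unique so far: 14)
Unique types: ('because', 'built', 'chair', 'cold', 'dances', 'man', 'mountain', 'mouse', 'opened', 'quietly', 'red', 'sleeps', 'sold', 'these')
Vocabulary size: 14

14


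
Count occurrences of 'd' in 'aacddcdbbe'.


Scanning 'aacddcdbbe' for 'd':
  Position 3: 'd' -> MATCH (count: 1)
  Position 4: 'd' -> MATCH (count: 2)
  Position 6: 'd' -> MATCH (count: 3)
Total occurrences of 'd': 3

3


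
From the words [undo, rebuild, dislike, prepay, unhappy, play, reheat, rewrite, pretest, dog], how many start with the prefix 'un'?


Checking each word for prefix 'un':
  'undo' -> YES, starts with 'un' (count: 1)
  'rebuild' -> no (count: 1)
  'dislike' -> no (count: 1)
  'prepay' -> no (count: 1)
  'unhappy' -> YES, starts with 'un' (count: 2)
  'play' -> no (count: 2)
  'reheat' -> no (count: 2)
  'rewrite' -> no (count: 2)
  'pretest' -> no (count: 2)
  'dog' -> no (count: 2)
Total with prefix 'un': 2

2


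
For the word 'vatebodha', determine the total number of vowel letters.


Scanning each character of 'vatebodha':
  Position 1: 'v' -> consonant (running count: 0)
  Position 2: 'a' -> vowel (running count: 1)
  Position 3: 't' -> consonant (running count: 1)
  Position 4: 'e' -> vowel (running count: 2)
  Position 5: 'b' -> consonant (running count: 2)
  Position 6: 'o' -> vowel (running count: 3)
  Position 7: 'd' -> consonant (running count: 3)
  Position 8: 'h' -> consonant (running count: 3)
  Position 9: 'a' -> vowel (running count: 4)
Total vowels: 4

4


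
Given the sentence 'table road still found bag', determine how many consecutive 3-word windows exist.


Word trigrams from [5] words:
  Trigram 1: (table road still)
  Trigram 2: (road still found)
  Trigram 3: (still found bag)
Total word trigrams: 5 - 2 = 3

3


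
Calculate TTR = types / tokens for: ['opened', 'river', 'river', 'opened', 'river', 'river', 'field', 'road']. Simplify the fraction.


Tokens: 8
Unique types: ('field', 'opened', 'river', 'road') = 4
TTR = 4/8
Simplify: divide both by 4 -> 1/2
TTR = 1/2

1/2


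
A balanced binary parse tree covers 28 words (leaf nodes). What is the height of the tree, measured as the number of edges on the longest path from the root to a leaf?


In a balanced binary tree with n leaves the deepest leaf is ceil(log2(n)) edges below the root.
log2(28) = 4.8074
ceil(4.8074) = 5
height (edges) = 5

5


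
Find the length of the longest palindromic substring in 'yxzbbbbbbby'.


Scanning 'yxzbbbbbbby' for palindromic substrings.
Substring at positions 3-9: 'bbbbbbb'.
Check: reverse('bbbbbbb') = 'bbbbbbb' -> palindrome confirmed.
Neighbouring characters ('z' / 'y') break symmetry, so it cannot extend further.
No longer palindromic substring exists; longest length = 7

7


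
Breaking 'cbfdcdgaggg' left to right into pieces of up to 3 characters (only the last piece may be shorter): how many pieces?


'cbfdcdgaggg' has 11 characters.
Chunking with max size 3:
  Chunk 1: 'cbf' (positions 0-2)
  Chunk 2: 'dcd' (positions 3-5)
  Chunk 3: 'gag' (positions 6-8)
  Chunk 4: 'gg' (positions 9-10)
Total chunks: ceil(11 / 3) = 4

4


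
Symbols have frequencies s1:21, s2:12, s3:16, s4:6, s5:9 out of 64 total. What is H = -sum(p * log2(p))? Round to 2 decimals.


Computing entropy H = -sum(p_i * log2(p_i)):
  s1: p = 21/64 = 0.3281, -p*log2(p) = 0.5275
  s2: p = 12/64 = 0.1875, -p*log2(p) = 0.4528
  s3: p = 16/64 = 0.2500, -p*log2(p) = 0.5000
  s4: p = 6/64 = 0.0938, -p*log2(p) = 0.3202
  s5: p = 9/64 = 0.1406, -p*log2(p) = 0.3980
H = sum of terms = 2.1985
Rounded to 2 decimals: 2.20

2.20


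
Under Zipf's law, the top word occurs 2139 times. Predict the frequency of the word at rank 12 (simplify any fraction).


Zipf's law: freq(rank) = f1 / rank
f1 = 2139, rank = 12
freq = 2139 / 12
GCD(2139, 12) = 3
Simplified: 713/4

713/4


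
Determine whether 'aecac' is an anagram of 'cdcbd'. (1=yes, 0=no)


Sort characters of 'aecac': 'aacce'
Sort characters of 'cdcbd': 'bccdd'
Sorted forms differ -> they are NOT anagrams
Result: 0

0


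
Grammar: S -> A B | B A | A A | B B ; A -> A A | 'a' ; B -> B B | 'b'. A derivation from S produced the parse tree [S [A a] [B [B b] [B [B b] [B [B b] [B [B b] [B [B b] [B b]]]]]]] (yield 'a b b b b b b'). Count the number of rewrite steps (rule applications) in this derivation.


Every bracketed nonterminal node [X ...] in the tree is produced by exactly one rule application.
Reading the tree off as a leftmost derivation:
  Step 1: S  =>  A B   (applied S -> A B)
  Step 2: A B  =>  a B   (applied A -> a)
  Step 3: a B  =>  a B B   (applied B -> B B)
  Step 4: a B B  =>  a b B   (applied B -> b)
  Step 5: a b B  =>  a b B B   (applied B -> B B)
  Step 6: a b B B  =>  a b b B   (applied B -> b)
  Step 7: a b b B  =>  a b b B B   (applied B -> B B)
  Step 8: a b b B B  =>  a b b b B   (applied B -> b)
  Step 9: a b b b B  =>  a b b b B B   (applied B -> B B)
  Step 10: a b b b B B  =>  a b b b b B   (applied B -> b)
  Step 11: a b b b b B  =>  a b b b b B B   (applied B -> B B)
  Step 12: a b b b b B B  =>  a b b b b b B   (applied B -> b)
  Step 13: a b b b b b B  =>  a b b b b b b   (applied B -> b)
Final yield: a b b b b b b
Total rewrite steps: 13

13


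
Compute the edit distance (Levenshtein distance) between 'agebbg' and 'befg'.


Building DP table for s1='agebbg' (len 6) and s2='befg' (len 4):
       b  e  f  g
    0  1  2  3  4
  a 1  1  2  3  4
  g 2  2  2  3  3
  e 3  3  2  3  4
  b 4  3  3  3  4
  b 5  4  4  4  4
  g 6  5  5  5  4
Edit distance = dp[6][4] = 4

4


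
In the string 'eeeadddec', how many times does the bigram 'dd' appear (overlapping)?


Scanning 'eeeadddec' for bigram 'dd':
  Position 0: 'ee' -> no
  Position 1: 'ee' -> no
  Position 2: 'ea' -> no
  Position 3: 'ad' -> no
  Position 4: 'dd' -> MATCH
  Position 5: 'dd' -> MATCH
  Position 6: 'de' -> no
  Position 7: 'ec' -> no
Total matches: 2

2


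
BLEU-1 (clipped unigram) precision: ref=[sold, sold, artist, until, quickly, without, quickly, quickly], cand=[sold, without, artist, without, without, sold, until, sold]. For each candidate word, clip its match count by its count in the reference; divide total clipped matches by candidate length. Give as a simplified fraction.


Reference word counts: {'artist': 1, 'quickly': 3, 'sold': 2, 'until': 1, 'without': 1}
Checking each candidate word (with clipping):
  'sold' -> in reference (ref count 2, used 1/2) -> match (matches: 1)
  'without' -> in reference (ref count 1, used 1/1) -> match (matches: 2)
  'artist' -> in reference (ref count 1, used 1/1) -> match (matches: 3)
  'without' -> ref count 1 already used up (1/1) -> clipped, no match (matches: 3)
  'without' -> ref count 1 already used up (1/1) -> clipped, no match (matches: 3)
  'sold' -> in reference (ref count 2, used 2/2) -> match (matches: 4)
  'until' -> in reference (ref count 1, used 1/1) -> match (matches: 5)
  'sold' -> ref count 2 already used up (2/2) -> clipped, no match (matches: 5)
Clipped matches: 5, Candidate length: 8
Precision = 5/8

5/8


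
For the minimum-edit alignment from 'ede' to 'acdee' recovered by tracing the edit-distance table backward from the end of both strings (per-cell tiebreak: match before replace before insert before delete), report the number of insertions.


Edit distance = 3. Backtracking from cell (3, 5) with preference match > replace > insert > delete,
then listing the resulting alignment 'ede' -> 'acdee' left to right:
  Step 1: insert 'a' [insertion #1]
  Step 2: replace e->c
  Step 3: keep 'd'
  Step 4: insert 'e' [insertion #2]
  Step 5: keep 'e'
Total insertions: 2

2


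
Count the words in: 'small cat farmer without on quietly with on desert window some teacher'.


Counting words by splitting on spaces:
  Word 1: 'small'
  Word 2: 'cat'
  Word 3: 'farmer'
  Word 4: 'without'
  Word 5: 'on'
  Word 6: 'quietly'
  Word 7: 'with'
  Word 8: 'on'
  Word 9: 'desert'
  Word 10: 'window'
  Word 11: 'some'
  Word 12: 'teacher'
Total words: 12

12


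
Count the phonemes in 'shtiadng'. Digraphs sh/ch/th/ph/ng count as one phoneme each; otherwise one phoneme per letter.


Parsing 'shtiadng' greedily, digraphs first:
  'sh' -> digraph (1 consonant phoneme) (phonemes so far: 1)
  't' -> consonant phoneme (phonemes so far: 2)
  'i' -> vowel phoneme (phonemes so far: 3)
  'a' -> vowel phoneme (phonemes so far: 4)
  'd' -> consonant phoneme (phonemes so far: 5)
  'ng' -> digraph (1 consonant phoneme) (phonemes so far: 6)
Total phonemes: 6

6


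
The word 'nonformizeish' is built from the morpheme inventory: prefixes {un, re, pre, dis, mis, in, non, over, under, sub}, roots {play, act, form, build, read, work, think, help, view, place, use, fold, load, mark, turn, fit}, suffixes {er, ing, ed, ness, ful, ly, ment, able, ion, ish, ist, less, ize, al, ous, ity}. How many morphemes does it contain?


Segmenting 'nonformizeish' against the inventory:
  'non' -> prefix (morpheme 1)
  'form' -> root (morpheme 2)
  'ize' -> suffix (morpheme 3)
  'ish' -> suffix (morpheme 4)
Total morphemes: 4

4


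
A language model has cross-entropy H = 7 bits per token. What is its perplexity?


Perplexity formula: PP = 2^H
H = 7
PP = 2^7
Steps: 2^1 = 2, 2^2 = 4, 2^3 = 8, 2^4 = 16, 2^5 = 32, 2^6 = 64, 2^7 = 128
PP = 128

128


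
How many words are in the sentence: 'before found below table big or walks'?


Counting words by splitting on spaces:
  Word 1: 'before'
  Word 2: 'found'
  Word 3: 'below'
  Word 4: 'table'
  Word 5: 'big'
  Word 6: 'or'
  Word 7: 'walks'
Total words: 7

7


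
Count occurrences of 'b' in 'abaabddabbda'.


Scanning 'abaabddabbda' for 'b':
  Position 1: 'b' -> MATCH (count: 1)
  Position 4: 'b' -> MATCH (count: 2)
  Position 8: 'b' -> MATCH (count: 3)
  Position 9: 'b' -> MATCH (count: 4)
Total occurrences of 'b': 4

4


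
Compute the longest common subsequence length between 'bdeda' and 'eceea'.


DP table for LCS of 'bdeda' and 'eceea':
       e  c  e  e  a
    0  0  0  0  0  0
  b 0  0  0  0  0  0
  d 0  0  0  0  0  0
  e 0  1  1  1  1  1
  d 0  1  1  1  1  1
  a 0  1  1  1  1  2
LCS: 'ea'
LCS length = 2

2


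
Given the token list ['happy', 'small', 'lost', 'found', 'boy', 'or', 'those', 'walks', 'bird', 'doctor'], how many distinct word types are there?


Listing all tokens and tracking unique types:
  Token 1: 'happy' -> NEW (unique so far: 1)
  Token 2: 'small' -> NEW (unique so far: 2)
  Token 3: 'lost' -> NEW (unique so far: 3)
  Token 4: 'found' -> NEW (unique so far: 4)
  Token 5: 'boy' -> NEW (unique so far: 5)
  Token 6: 'or' -> NEW (unique so far: 6)
  Token 7: 'those' -> NEW (unique so far: 7)
  Token 8: 'walks' -> NEW (unique so far: 8)
  Token 9: 'bird' -> NEW (unique so far: 9)
  Token 10: 'doctor' -> NEW (unique so far: 10)
Unique types: ('bird', 'boy', 'doctor', 'found', 'happy', 'lost', 'or', 'small', 'those', 'walks')
Vocabulary size: 10

10


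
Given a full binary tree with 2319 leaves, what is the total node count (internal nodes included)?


Leaf nodes (terminals): 2319
Internal nodes = n - 1 = 2319 - 1 = 2318
Total = leaves + internal = 2319 + 2318 = 4637

4637


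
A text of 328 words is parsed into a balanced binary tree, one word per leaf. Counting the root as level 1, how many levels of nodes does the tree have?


In a balanced binary tree with n leaves the deepest leaf is ceil(log2(n)) edges below the root,
so counting node levels inclusive of root and leaves gives ceil(log2(n)) + 1 levels.
log2(328) = 8.3576
ceil(8.3576) = 9
levels = 9 + 1 = 10

10


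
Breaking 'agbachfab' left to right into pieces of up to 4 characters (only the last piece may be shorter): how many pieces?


'agbachfab' has 9 characters.
Chunking with max size 4:
  Chunk 1: 'agba' (positions 0-3)
  Chunk 2: 'chfa' (positions 4-7)
  Chunk 3: 'b' (positions 8-8)
Total chunks: ceil(9 / 4) = 3

3


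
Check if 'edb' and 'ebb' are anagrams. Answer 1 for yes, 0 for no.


Sort characters of 'edb': 'bde'
Sort characters of 'ebb': 'bbe'
Sorted forms differ -> they are NOT anagrams
Result: 0

0


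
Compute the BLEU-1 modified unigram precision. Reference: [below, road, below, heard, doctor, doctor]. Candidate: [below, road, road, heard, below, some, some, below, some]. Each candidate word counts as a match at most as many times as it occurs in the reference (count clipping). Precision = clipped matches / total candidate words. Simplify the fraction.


Reference word counts: {'below': 2, 'doctor': 2, 'heard': 1, 'road': 1}
Checking each candidate word (with clipping):
  'below' -> in reference (ref count 2, used 1/2) -> match (matches: 1)
  'road' -> in reference (ref count 1, used 1/1) -> match (matches: 2)
  'road' -> ref count 1 already used up (1/1) -> clipped, no match (matches: 2)
  'heard' -> in reference (ref count 1, used 1/1) -> match (matches: 3)
  'below' -> in reference (ref count 2, used 2/2) -> match (matches: 4)
  'some' -> not in reference -> no match (matches: 4)
  'some' -> not in reference -> no match (matches: 4)
  'below' -> ref count 2 already used up (2/2) -> clipped, no match (matches: 4)
  'some' -> not in reference -> no match (matches: 4)
Clipped matches: 4, Candidate length: 9
Precision = 4/9

4/9


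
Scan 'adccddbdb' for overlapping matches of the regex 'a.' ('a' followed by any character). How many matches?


Pattern: a. means 'a' followed by any character.
Scanning 'adccddbdb' position-by-position:
  Pos 0: window 'ad' -> MATCH
  Pos 1: window 'dc' -> no
  Pos 2: window 'cc' -> no
  Pos 3: window 'cd' -> no
  Pos 4: window 'dd' -> no
  Pos 5: window 'db' -> no
  Pos 6: window 'bd' -> no
  Pos 7: window 'db' -> no
  Pos 8: window 'b' -> no
Total matches: 1

1


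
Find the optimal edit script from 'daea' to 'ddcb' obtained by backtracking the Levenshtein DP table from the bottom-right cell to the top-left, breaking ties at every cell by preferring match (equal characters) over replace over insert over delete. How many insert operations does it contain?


Edit distance = 3. Backtracking from cell (4, 4) with preference match > replace > insert > delete,
then listing the resulting alignment 'daea' -> 'ddcb' left to right:
  Step 1: keep 'd'
  Step 2: replace a->d
  Step 3: replace e->c
  Step 4: replace a->b
Total insertions: 0

0


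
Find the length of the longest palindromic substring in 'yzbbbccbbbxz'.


Scanning 'yzbbbccbbbxz' for palindromic substrings.
Substring at positions 2-9: 'bbbccbbb'.
Check: reverse('bbbccbbb') = 'bbbccbbb' -> palindrome confirmed.
Neighbouring characters ('z' / 'x') break symmetry, so it cannot extend further.
No longer palindromic substring exists; longest length = 8

8


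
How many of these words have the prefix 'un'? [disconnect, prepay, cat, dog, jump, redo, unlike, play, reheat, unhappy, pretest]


Checking each word for prefix 'un':
  'disconnect' -> no (count: 0)
  'prepay' -> no (count: 0)
  'cat' -> no (count: 0)
  'dog' -> no (count: 0)
  'jump' -> no (count: 0)
  'redo' -> no (count: 0)
  'unlike' -> YES, starts with 'un' (count: 1)
  'play' -> no (count: 1)
  'reheat' -> no (count: 1)
  'unhappy' -> YES, starts with 'un' (count: 2)
  'pretest' -> no (count: 2)
Total with prefix 'un': 2

2


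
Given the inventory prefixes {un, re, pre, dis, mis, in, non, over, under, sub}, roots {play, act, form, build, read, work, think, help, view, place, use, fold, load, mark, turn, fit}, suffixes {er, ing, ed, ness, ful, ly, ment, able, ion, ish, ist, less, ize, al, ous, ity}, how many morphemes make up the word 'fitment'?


Segmenting 'fitment' against the inventory:
  'fit' -> root (morpheme 1)
  'ment' -> suffix (morpheme 2)
Total morphemes: 2

2


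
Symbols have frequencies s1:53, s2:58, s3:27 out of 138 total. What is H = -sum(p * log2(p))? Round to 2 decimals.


Computing entropy H = -sum(p_i * log2(p_i)):
  s1: p = 53/138 = 0.3841, -p*log2(p) = 0.5302
  s2: p = 58/138 = 0.4203, -p*log2(p) = 0.5256
  s3: p = 27/138 = 0.1957, -p*log2(p) = 0.4605
H = sum of terms = 1.5163
Rounded to 2 decimals: 1.52

1.52


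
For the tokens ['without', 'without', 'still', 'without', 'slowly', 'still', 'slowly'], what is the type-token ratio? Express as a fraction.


Tokens: 7
Unique types: ('slowly', 'still', 'without') = 3
TTR = 3/7
Already in lowest terms.

3/7


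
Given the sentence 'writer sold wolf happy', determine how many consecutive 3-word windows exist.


Word trigrams from [4] words:
  Trigram 1: (writer sold wolf)
  Trigram 2: (sold wolf happy)
Total word trigrams: 4 - 2 = 2

2


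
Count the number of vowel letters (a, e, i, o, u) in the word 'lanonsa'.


Scanning each character of 'lanonsa':
  Position 1: 'l' -> consonant (running count: 0)
  Position 2: 'a' -> vowel (running count: 1)
  Position 3: 'n' -> consonant (running count: 1)
  Position 4: 'o' -> vowel (running count: 2)
  Position 5: 'n' -> consonant (running count: 2)
  Position 6: 's' -> consonant (running count: 2)
  Position 7: 'a' -> vowel (running count: 3)
Total vowels: 3

3


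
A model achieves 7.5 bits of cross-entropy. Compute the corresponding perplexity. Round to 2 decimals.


Perplexity formula: PP = 2^H
H = 7.5
PP = 2^7.5
Decompose: 2^7.5 = 2^7 * 2^0.5 = 2^7 * sqrt(2)
2^7 = 128, sqrt(2) ~ 1.4142136
PP ~ 128 * 1.4142136 = 181.0193408
Rounded to 2 decimals: 181.02

181.02


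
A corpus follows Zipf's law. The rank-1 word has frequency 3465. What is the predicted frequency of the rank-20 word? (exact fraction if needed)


Zipf's law: freq(rank) = f1 / rank
f1 = 3465, rank = 20
freq = 3465 / 20
GCD(3465, 20) = 5
Simplified: 693/4

693/4


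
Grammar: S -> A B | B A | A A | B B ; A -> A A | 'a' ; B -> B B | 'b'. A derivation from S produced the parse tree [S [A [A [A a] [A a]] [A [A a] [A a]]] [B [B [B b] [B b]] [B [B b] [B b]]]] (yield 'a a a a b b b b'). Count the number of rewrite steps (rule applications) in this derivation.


Every bracketed nonterminal node [X ...] in the tree is produced by exactly one rule application.
Reading the tree off as a leftmost derivation:
  Step 1: S  =>  A B   (applied S -> A B)
  Step 2: A B  =>  A A B   (applied A -> A A)
  Step 3: A A B  =>  A A A B   (applied A -> A A)
  Step 4: A A A B  =>  a A A B   (applied A -> a)
  Step 5: a A A B  =>  a a A B   (applied A -> a)
  Step 6: a a A B  =>  a a A A B   (applied A -> A A)
  Step 7: a a A A B  =>  a a a A B   (applied A -> a)
  Step 8: a a a A B  =>  a a a a B   (applied A -> a)
  Step 9: a a a a B  =>  a a a a B B   (applied B -> B B)
  Step 10: a a a a B B  =>  a a a a B B B   (applied B -> B B)
  Step 11: a a a a B B B  =>  a a a a b B B   (applied B -> b)
  Step 12: a a a a b B B  =>  a a a a b b B   (applied B -> b)
  Step 13: a a a a b b B  =>  a a a a b b B B   (applied B -> B B)
  Step 14: a a a a b b B B  =>  a a a a b b b B   (applied B -> b)
  Step 15: a a a a b b b B  =>  a a a a b b b b   (applied B -> b)
Final yield: a a a a b b b b
Total rewrite steps: 15

15


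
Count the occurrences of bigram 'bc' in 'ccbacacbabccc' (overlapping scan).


Scanning 'ccbacacbabccc' for bigram 'bc':
  Position 0: 'cc' -> no
  Position 1: 'cb' -> no
  Position 2: 'ba' -> no
  Position 3: 'ac' -> no
  Position 4: 'ca' -> no
  Position 5: 'ac' -> no
  Position 6: 'cb' -> no
  Position 7: 'ba' -> no
  Position 8: 'ab' -> no
  Position 9: 'bc' -> MATCH
  Position 10: 'cc' -> no
  Position 11: 'cc' -> no
Total matches: 1

1


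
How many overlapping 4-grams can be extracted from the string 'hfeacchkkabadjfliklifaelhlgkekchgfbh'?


String 'hfeacchkkabadjfliklifaelhlgkekchgfbh' has length L = 36.
Number of overlapping n-grams = L - n + 1
Substituting: 36 - 4 + 1 = 33

33


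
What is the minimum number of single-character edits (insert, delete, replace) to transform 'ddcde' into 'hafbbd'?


Building DP table for s1='ddcde' (len 5) and s2='hafbbd' (len 6):
       h  a  f  b  b  d
    0  1  2  3  4  5  6
  d 1  1  2  3  4  5  5
  d 2  2  2  3  4  5  5
  c 3  3  3  3  4  5  6
  d 4  4  4  4  4  5  5
  e 5  5  5  5  5  5  6
Edit distance = dp[5][6] = 6

6


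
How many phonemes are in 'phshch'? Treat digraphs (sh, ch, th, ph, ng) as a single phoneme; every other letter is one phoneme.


Parsing 'phshch' greedily, digraphs first:
  'ph' -> digraph (1 consonant phoneme) (phonemes so far: 1)
  'sh' -> digraph (1 consonant phoneme) (phonemes so far: 2)
  'ch' -> digraph (1 consonant phoneme) (phonemes so far: 3)
Total phonemes: 3

3


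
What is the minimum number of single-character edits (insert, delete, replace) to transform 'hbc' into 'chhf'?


Building DP table for s1='hbc' (len 3) and s2='chhf' (len 4):
       c  h  h  f
    0  1  2  3  4
  h 1  1  1  2  3
  b 2  2  2  2  3
  c 3  2  3  3  3
Edit distance = dp[3][4] = 3

3


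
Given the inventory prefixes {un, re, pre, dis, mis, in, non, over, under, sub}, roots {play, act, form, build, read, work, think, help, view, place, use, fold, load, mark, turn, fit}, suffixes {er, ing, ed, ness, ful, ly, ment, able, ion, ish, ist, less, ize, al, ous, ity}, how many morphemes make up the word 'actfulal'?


Segmenting 'actfulal' against the inventory:
  'act' -> root (morpheme 1)
  'ful' -> suffix (morpheme 2)
  'al' -> suffix (morpheme 3)
Total morphemes: 3

3


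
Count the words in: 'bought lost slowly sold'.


Counting words by splitting on spaces:
  Word 1: 'bought'
  Word 2: 'lost'
  Word 3: 'slowly'
  Word 4: 'sold'
Total words: 4

4


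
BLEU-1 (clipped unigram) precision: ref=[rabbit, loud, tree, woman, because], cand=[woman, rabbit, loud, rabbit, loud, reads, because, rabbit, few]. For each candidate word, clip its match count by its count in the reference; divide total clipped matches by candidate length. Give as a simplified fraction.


Reference word counts: {'because': 1, 'loud': 1, 'rabbit': 1, 'tree': 1, 'woman': 1}
Checking each candidate word (with clipping):
  'woman' -> in reference (ref count 1, used 1/1) -> match (matches: 1)
  'rabbit' -> in reference (ref count 1, used 1/1) -> match (matches: 2)
  'loud' -> in reference (ref count 1, used 1/1) -> match (matches: 3)
  'rabbit' -> ref count 1 already used up (1/1) -> clipped, no match (matches: 3)
  'loud' -> ref count 1 already used up (1/1) -> clipped, no match (matches: 3)
  'reads' -> not in reference -> no match (matches: 3)
  'because' -> in reference (ref count 1, used 1/1) -> match (matches: 4)
  'rabbit' -> ref count 1 already used up (1/1) -> clipped, no match (matches: 4)
  'few' -> not in reference -> no match (matches: 4)
Clipped matches: 4, Candidate length: 9
Precision = 4/9

4/9


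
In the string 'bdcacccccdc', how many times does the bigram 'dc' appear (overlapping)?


Scanning 'bdcacccccdc' for bigram 'dc':
  Position 0: 'bd' -> no
  Position 1: 'dc' -> MATCH
  Position 2: 'ca' -> no
  Position 3: 'ac' -> no
  Position 4: 'cc' -> no
  Position 5: 'cc' -> no
  Position 6: 'cc' -> no
  Position 7: 'cc' -> no
  Position 8: 'cd' -> no
  Position 9: 'dc' -> MATCH
Total matches: 2

2


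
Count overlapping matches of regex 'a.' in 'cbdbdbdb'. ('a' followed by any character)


Pattern: a. means 'a' followed by any character.
Scanning 'cbdbdbdb' position-by-position:
  Pos 0: window 'cb' -> no
  Pos 1: window 'bd' -> no
  Pos 2: window 'db' -> no
  Pos 3: window 'bd' -> no
  Pos 4: window 'db' -> no
  Pos 5: window 'bd' -> no
  Pos 6: window 'db' -> no
  Pos 7: window 'b' -> no
Total matches: 0

0


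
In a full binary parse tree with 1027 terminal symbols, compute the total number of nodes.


Leaf nodes (terminals): 1027
Internal nodes = n - 1 = 1027 - 1 = 1026
Total = leaves + internal = 1027 + 1026 = 2053

2053


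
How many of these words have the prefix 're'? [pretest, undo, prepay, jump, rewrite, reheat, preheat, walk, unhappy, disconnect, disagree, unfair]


Checking each word for prefix 're':
  'pretest' -> no (count: 0)
  'undo' -> no (count: 0)
  'prepay' -> no (count: 0)
  'jump' -> no (count: 0)
  'rewrite' -> YES, starts with 're' (count: 1)
  'reheat' -> YES, starts with 're' (count: 2)
  'preheat' -> no (count: 2)
  'walk' -> no (count: 2)
  'unhappy' -> no (count: 2)
  'disconnect' -> no (count: 2)
  'disagree' -> no (count: 2)
  'unfair' -> no (count: 2)
Total with prefix 're': 2

2


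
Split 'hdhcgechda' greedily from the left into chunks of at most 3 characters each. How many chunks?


'hdhcgechda' has 10 characters.
Chunking with max size 3:
  Chunk 1: 'hdh' (positions 0-2)
  Chunk 2: 'cge' (positions 3-5)
  Chunk 3: 'chd' (positions 6-8)
  Chunk 4: 'a' (positions 9-9)
Total chunks: ceil(10 / 3) = 4

4


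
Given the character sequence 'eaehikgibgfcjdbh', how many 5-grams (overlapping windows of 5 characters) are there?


String 'eaehikgibgfcjdbh' has length L = 16.
Number of overlapping n-grams = L - n + 1
Substituting: 16 - 5 + 1 = 12

12


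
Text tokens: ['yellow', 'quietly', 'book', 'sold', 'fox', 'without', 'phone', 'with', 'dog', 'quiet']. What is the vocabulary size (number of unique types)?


Listing all tokens and tracking unique types:
  Token 1: 'yellow' -> NEW (unique so far: 1)
  Token 2: 'quietly' -> NEW (unique so far: 2)
  Token 3: 'book' -> NEW (unique so far: 3)
  Token 4: 'sold' -> NEW (unique so far: 4)
  Token 5: 'fox' -> NEW (unique so far: 5)
  Token 6: 'without' -> NEW (unique so far: 6)
  Token 7: 'phone' -> NEW (unique so far: 7)
  Token 8: 'with' -> NEW (unique so far: 8)
  Token 9: 'dog' -> NEW (unique so far: 9)
  Token 10: 'quiet' -> NEW (unique so far: 10)
Unique types: ('book', 'dog', 'fox', 'phone', 'quiet', 'quietly', 'sold', 'with', 'without', 'yellow')
Vocabulary size: 10

10


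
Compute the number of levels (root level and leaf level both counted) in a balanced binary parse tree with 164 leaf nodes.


In a balanced binary tree with n leaves the deepest leaf is ceil(log2(n)) edges below the root,
so counting node levels inclusive of root and leaves gives ceil(log2(n)) + 1 levels.
log2(164) = 7.3576
ceil(7.3576) = 8
levels = 8 + 1 = 9

9


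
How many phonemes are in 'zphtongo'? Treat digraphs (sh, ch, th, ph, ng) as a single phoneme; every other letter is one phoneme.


Parsing 'zphtongo' greedily, digraphs first:
  'z' -> consonant phoneme (phonemes so far: 1)
  'ph' -> digraph (1 consonant phoneme) (phonemes so far: 2)
  't' -> consonant phoneme (phonemes so far: 3)
  'o' -> vowel phoneme (phonemes so far: 4)
  'ng' -> digraph (1 consonant phoneme) (phonemes so far: 5)
  'o' -> vowel phoneme (phonemes so far: 6)
Total phonemes: 6

6


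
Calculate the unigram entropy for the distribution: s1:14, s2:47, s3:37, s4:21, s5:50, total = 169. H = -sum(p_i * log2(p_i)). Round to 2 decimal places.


Computing entropy H = -sum(p_i * log2(p_i)):
  s1: p = 14/169 = 0.0828, -p*log2(p) = 0.2977
  s2: p = 47/169 = 0.2781, -p*log2(p) = 0.5135
  s3: p = 37/169 = 0.2189, -p*log2(p) = 0.4798
  s4: p = 21/169 = 0.1243, -p*log2(p) = 0.3738
  s5: p = 50/169 = 0.2959, -p*log2(p) = 0.5198
H = sum of terms = 2.1846
Rounded to 2 decimals: 2.18

2.18


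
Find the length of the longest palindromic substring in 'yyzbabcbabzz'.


Scanning 'yyzbabcbabzz' for palindromic substrings.
Substring at positions 2-10: 'zbabcbabz'.
Check: reverse('zbabcbabz') = 'zbabcbabz' -> palindrome confirmed.
Neighbouring characters ('y' / 'z') break symmetry, so it cannot extend further.
No longer palindromic substring exists; longest length = 9

9


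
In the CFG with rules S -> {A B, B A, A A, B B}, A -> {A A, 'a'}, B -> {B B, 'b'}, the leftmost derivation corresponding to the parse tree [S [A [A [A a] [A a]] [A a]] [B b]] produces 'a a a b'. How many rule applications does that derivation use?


Every bracketed nonterminal node [X ...] in the tree is produced by exactly one rule application.
Reading the tree off as a leftmost derivation:
  Step 1: S  =>  A B   (applied S -> A B)
  Step 2: A B  =>  A A B   (applied A -> A A)
  Step 3: A A B  =>  A A A B   (applied A -> A A)
  Step 4: A A A B  =>  a A A B   (applied A -> a)
  Step 5: a A A B  =>  a a A B   (applied A -> a)
  Step 6: a a A B  =>  a a a B   (applied A -> a)
  Step 7: a a a B  =>  a a a b   (applied B -> b)
Final yield: a a a b
Total rewrite steps: 7

7


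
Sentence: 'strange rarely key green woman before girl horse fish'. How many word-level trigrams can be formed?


Word trigrams from [9] words:
  Trigram 1: (strange rarely key)
  Trigram 2: (rarely key green)
  Trigram 3: (key green woman)
  Trigram 4: (green woman before)
  Trigram 5: (woman before girl)
  Trigram 6: (before girl horse)
  Trigram 7: (girl horse fish)
Total word trigrams: 9 - 2 = 7

7


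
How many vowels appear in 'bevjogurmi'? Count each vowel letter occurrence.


Scanning each character of 'bevjogurmi':
  Position 1: 'b' -> consonant (running count: 0)
  Position 2: 'e' -> vowel (running count: 1)
  Position 3: 'v' -> consonant (running count: 1)
  Position 4: 'j' -> consonant (running count: 1)
  Position 5: 'o' -> vowel (running count: 2)
  Position 6: 'g' -> consonant (running count: 2)
  Position 7: 'u' -> vowel (running count: 3)
  Position 8: 'r' -> consonant (running count: 3)
  Position 9: 'm' -> consonant (running count: 3)
  Position 10: 'i' -> vowel (running count: 4)
Total vowels: 4

4


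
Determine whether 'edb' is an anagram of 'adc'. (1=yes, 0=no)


Sort characters of 'edb': 'bde'
Sort characters of 'adc': 'acd'
Sorted forms differ -> they are NOT anagrams
Result: 0

0


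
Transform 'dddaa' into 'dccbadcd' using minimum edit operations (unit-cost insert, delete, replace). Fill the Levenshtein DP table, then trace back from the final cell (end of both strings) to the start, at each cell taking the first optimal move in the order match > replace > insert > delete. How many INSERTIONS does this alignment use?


Edit distance = 6. Backtracking from cell (5, 8) with preference match > replace > insert > delete,
then listing the resulting alignment 'dddaa' -> 'dccbadcd' left to right:
  Step 1: keep 'd'
  Step 2: insert 'c' [insertion #1]
  Step 3: insert 'c' [insertion #2]
  Step 4: insert 'b' [insertion #3]
  Step 5: replace d->a
  Step 6: keep 'd'
  Step 7: replace a->c
  Step 8: replace a->d
Total insertions: 3

3


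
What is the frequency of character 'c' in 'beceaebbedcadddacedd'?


Scanning 'beceaebbedcadddacedd' for 'c':
  Position 2: 'c' -> MATCH (count: 1)
  Position 10: 'c' -> MATCH (count: 2)
  Position 16: 'c' -> MATCH (count: 3)
Total occurrences of 'c': 3

3


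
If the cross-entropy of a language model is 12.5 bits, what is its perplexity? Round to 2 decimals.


Perplexity formula: PP = 2^H
H = 12.5
PP = 2^12.5
Decompose: 2^12.5 = 2^12 * 2^0.5 = 2^12 * sqrt(2)
2^12 = 4096, sqrt(2) ~ 1.4142136
PP ~ 4096 * 1.4142136 = 5792.6189056
Rounded to 2 decimals: 5792.62

5792.62


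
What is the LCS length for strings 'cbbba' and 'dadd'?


DP table for LCS of 'cbbba' and 'dadd':
       d  a  d  d
    0  0  0  0  0
  c 0  0  0  0  0
  b 0  0  0  0  0
  b 0  0  0  0  0
  b 0  0  0  0  0
  a 0  0  1  1  1
LCS: 'a'
LCS length = 1

1


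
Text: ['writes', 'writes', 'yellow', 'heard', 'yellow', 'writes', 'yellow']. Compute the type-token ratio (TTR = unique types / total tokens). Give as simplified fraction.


Tokens: 7
Unique types: ('heard', 'writes', 'yellow') = 3
TTR = 3/7
Already in lowest terms.

3/7


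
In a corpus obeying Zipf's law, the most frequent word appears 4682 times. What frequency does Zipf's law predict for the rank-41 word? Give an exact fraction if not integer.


Zipf's law: freq(rank) = f1 / rank
f1 = 4682, rank = 41
freq = 4682 / 41
GCD(4682, 41) = 1
Simplified: 4682/41

4682/41


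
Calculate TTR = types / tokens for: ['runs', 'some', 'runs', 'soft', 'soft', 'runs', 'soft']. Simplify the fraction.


Tokens: 7
Unique types: ('runs', 'soft', 'some') = 3
TTR = 3/7
Already in lowest terms.

3/7


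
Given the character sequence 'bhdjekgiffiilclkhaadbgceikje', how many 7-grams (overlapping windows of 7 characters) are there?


String 'bhdjekgiffiilclkhaadbgceikje' has length L = 28.
Number of overlapping n-grams = L - n + 1
Substituting: 28 - 7 + 1 = 22

22


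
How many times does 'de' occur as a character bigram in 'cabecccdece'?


Scanning 'cabecccdece' for bigram 'de':
  Position 0: 'ca' -> no
  Position 1: 'ab' -> no
  Position 2: 'be' -> no
  Position 3: 'ec' -> no
  Position 4: 'cc' -> no
  Position 5: 'cc' -> no
  Position 6: 'cd' -> no
  Position 7: 'de' -> MATCH
  Position 8: 'ec' -> no
  Position 9: 'ce' -> no
Total matches: 1

1
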